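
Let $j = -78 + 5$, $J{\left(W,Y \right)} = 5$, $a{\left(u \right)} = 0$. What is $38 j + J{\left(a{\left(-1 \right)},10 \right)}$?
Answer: $-2769$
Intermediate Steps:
$j = -73$
$38 j + J{\left(a{\left(-1 \right)},10 \right)} = 38 \left(-73\right) + 5 = -2774 + 5 = -2769$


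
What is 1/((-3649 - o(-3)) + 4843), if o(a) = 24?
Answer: 1/1170 ≈ 0.00085470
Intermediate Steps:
1/((-3649 - o(-3)) + 4843) = 1/((-3649 - 1*24) + 4843) = 1/((-3649 - 24) + 4843) = 1/(-3673 + 4843) = 1/1170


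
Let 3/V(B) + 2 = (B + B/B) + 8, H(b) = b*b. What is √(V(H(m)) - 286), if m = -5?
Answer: I*√18298/8 ≈ 16.909*I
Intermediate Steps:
H(b) = b²
V(B) = 3/(7 + B) (V(B) = 3/(-2 + ((B + B/B) + 8)) = 3/(-2 + ((B + 1) + 8)) = 3/(-2 + ((1 + B) + 8)) = 3/(-2 + (9 + B)) = 3/(7 + B))
√(V(H(m)) - 286) = √(3/(7 + (-5)²) - 286) = √(3/(7 + 25) - 286) = √(3/32 - 286) = √(-9149/32) = I*√18298/8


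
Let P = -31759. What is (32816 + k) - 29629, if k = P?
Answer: -28572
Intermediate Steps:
k = -31759
(32816 + k) - 29629 = (32816 - 31759) - 29629 = 1057 - 29629 = -28572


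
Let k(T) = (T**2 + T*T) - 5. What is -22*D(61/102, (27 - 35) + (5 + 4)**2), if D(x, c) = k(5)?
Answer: -990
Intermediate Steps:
k(T) = -5 + 2*T**2 (k(T) = (T**2 + T**2) - 5 = 2*T**2 - 5 = -5 + 2*T**2)
D(x, c) = 45 (D(x, c) = -5 + 2*5**2 = -5 + 2*25 = -5 + 50 = 45)
-22*D(61/102, (27 - 35) + (5 + 4)**2) = -22*45 = -990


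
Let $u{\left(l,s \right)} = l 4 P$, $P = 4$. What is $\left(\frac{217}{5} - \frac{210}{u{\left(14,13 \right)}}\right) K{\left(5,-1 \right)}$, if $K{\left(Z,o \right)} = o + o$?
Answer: $- \frac{3397}{40} \approx -84.925$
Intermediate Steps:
$K{\left(Z,o \right)} = 2 o$
$u{\left(l,s \right)} = 16 l$ ($u{\left(l,s \right)} = l 4 \cdot 4 = 4 l 4 = 16 l$)
$\left(\frac{217}{5} - \frac{210}{u{\left(14,13 \right)}}\right) K{\left(5,-1 \right)} = \left(\frac{217}{5} - \frac{210}{16 \cdot 14}\right) 2 \left(-1\right) = \left(217 \cdot \frac{1}{5} - \frac{210}{224}\right) \left(-2\right) = \left(\frac{217}{5} - \frac{15}{16}\right) \left(-2\right) = \frac{3397}{80} \left(-2\right) = - \frac{3397}{40}$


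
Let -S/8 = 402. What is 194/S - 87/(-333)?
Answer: 3985/19832 ≈ 0.20094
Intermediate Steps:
S = -3216 (S = -8*402 = -3216)
194/S - 87/(-333) = 194/(-3216) - 87/(-333) = 194*(-1/3216) - 87*(-1/333) = -97/1608 + 29/111 = 3985/19832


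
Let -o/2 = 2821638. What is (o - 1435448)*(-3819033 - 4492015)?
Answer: 58831614942752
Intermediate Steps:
o = -5643276 (o = -2*2821638 = -5643276)
(o - 1435448)*(-3819033 - 4492015) = (-5643276 - 1435448)*(-3819033 - 4492015) = -7078724*(-8311048) = 58831614942752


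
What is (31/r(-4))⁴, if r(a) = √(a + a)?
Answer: 923521/64 ≈ 14430.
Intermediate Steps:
r(a) = √2*√a (r(a) = √(2*a) = √2*√a)
(31/r(-4))⁴ = (31/((√2*√(-4))))⁴ = (31/((√2*(2*I))))⁴ = (31/((2*I*√2)))⁴ = (31*(-I*√2/4))⁴ = (-31*I*√2/4)⁴ = 923521/64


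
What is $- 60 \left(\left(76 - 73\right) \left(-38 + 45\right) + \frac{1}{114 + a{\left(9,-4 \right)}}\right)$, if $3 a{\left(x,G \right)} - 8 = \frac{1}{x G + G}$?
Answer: $- \frac{17645940}{13999} \approx -1260.5$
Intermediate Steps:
$a{\left(x,G \right)} = \frac{8}{3} + \frac{1}{3 \left(G + G x\right)}$ ($a{\left(x,G \right)} = \frac{8}{3} + \frac{1}{3 \left(x G + G\right)} = \frac{8}{3} + \frac{1}{3 \left(G x + G\right)} = \frac{8}{3} + \frac{1}{3 \left(G + G x\right)}$)
$- 60 \left(\left(76 - 73\right) \left(-38 + 45\right) + \frac{1}{114 + a{\left(9,-4 \right)}}\right) = - 60 \left(\left(76 - 73\right) \left(-38 + 45\right) + \frac{1}{114 + \frac{1 + 8 \left(-4\right) + 8 \left(-4\right) 9}{3 \left(-4\right) \left(1 + 9\right)}}\right) = - 60 \left(3 \cdot 7 + \frac{1}{114 + \frac{1}{3} \left(- \frac{1}{4}\right) \frac{1}{10} \left(1 - 32 - 288\right)}\right) = - 60 \left(21 + \frac{1}{114 + \frac{1}{3} \left(- \frac{1}{4}\right) \frac{1}{10} \left(-319\right)}\right) = - 60 \left(21 + \frac{1}{114 + \frac{319}{120}}\right) = - 60 \left(21 + \frac{1}{\frac{13999}{120}}\right) = - 60 \left(21 + \frac{120}{13999}\right) = \left(-60\right) \frac{294099}{13999} = - \frac{17645940}{13999}$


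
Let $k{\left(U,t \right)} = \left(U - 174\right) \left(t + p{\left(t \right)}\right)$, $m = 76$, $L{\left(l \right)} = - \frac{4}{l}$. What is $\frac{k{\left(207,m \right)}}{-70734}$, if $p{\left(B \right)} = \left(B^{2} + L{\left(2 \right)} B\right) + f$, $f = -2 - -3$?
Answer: $- \frac{62711}{23578} \approx -2.6597$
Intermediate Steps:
$f = 1$ ($f = -2 + 3 = 1$)
$p{\left(B \right)} = 1 + B^{2} - 2 B$ ($p{\left(B \right)} = \left(B^{2} + - \frac{4}{2} B\right) + 1 = \left(B^{2} + \left(-4\right) \frac{1}{2} B\right) + 1 = \left(B^{2} - 2 B\right) + 1 = 1 + B^{2} - 2 B$)
$k{\left(U,t \right)} = \left(-174 + U\right) \left(1 + t^{2} - t\right)$ ($k{\left(U,t \right)} = \left(U - 174\right) \left(t + \left(1 + t^{2} - 2 t\right)\right) = \left(-174 + U\right) \left(1 + t^{2} - t\right)$)
$\frac{k{\left(207,m \right)}}{-70734} = \frac{-174 + 207 - 174 \cdot 76^{2} + 174 \cdot 76 + 207 \cdot 76^{2} - 207 \cdot 76}{-70734} = \left(-174 + 207 - 1005024 + 13224 + 207 \cdot 5776 - 15732\right) \left(- \frac{1}{70734}\right) = \left(-174 + 207 - 1005024 + 13224 + 1195632 - 15732\right) \left(- \frac{1}{70734}\right) = 188133 \left(- \frac{1}{70734}\right) = - \frac{62711}{23578}$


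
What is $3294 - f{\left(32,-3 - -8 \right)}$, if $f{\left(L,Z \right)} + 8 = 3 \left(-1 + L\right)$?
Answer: $3209$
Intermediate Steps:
$f{\left(L,Z \right)} = -11 + 3 L$ ($f{\left(L,Z \right)} = -8 + 3 \left(-1 + L\right) = -8 + \left(-3 + 3 L\right) = -11 + 3 L$)
$3294 - f{\left(32,-3 - -8 \right)} = 3294 - \left(-11 + 3 \cdot 32\right) = 3294 - \left(-11 + 96\right) = 3294 - 85 = 3209$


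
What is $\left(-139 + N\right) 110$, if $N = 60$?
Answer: $-8690$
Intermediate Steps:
$\left(-139 + N\right) 110 = \left(-139 + 60\right) 110 = \left(-79\right) 110 = -8690$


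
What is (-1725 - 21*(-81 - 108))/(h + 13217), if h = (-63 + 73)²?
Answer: 748/4439 ≈ 0.16851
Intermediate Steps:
h = 100 (h = 10² = 100)
(-1725 - 21*(-81 - 108))/(h + 13217) = (-1725 - 21*(-81 - 108))/(100 + 13217) = (-1725 - 21*(-189))/13317 = (-1725 + 3969)*(1/13317) = 2244*(1/13317) = 748/4439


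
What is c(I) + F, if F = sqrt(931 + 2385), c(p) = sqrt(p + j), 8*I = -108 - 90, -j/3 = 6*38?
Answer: 2*sqrt(829) + 9*I*sqrt(35)/2 ≈ 57.585 + 26.622*I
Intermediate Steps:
j = -684 (j = -18*38 = -3*228 = -684)
I = -99/4 (I = (-108 - 90)/8 = (1/8)*(-198) = -99/4 ≈ -24.750)
c(p) = sqrt(-684 + p) (c(p) = sqrt(p - 684) = sqrt(-684 + p))
F = 2*sqrt(829) (F = sqrt(3316) = 2*sqrt(829) ≈ 57.585)
c(I) + F = sqrt(-684 - 99/4) + 2*sqrt(829) = sqrt(-2835/4) + 2*sqrt(829) = 9*I*sqrt(35)/2 + 2*sqrt(829) = 2*sqrt(829) + 9*I*sqrt(35)/2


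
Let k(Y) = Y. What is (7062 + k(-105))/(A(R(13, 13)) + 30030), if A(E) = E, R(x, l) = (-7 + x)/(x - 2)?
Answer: 8503/36704 ≈ 0.23166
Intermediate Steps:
R(x, l) = (-7 + x)/(-2 + x)
(7062 + k(-105))/(A(R(13, 13)) + 30030) = (7062 - 105)/((-7 + 13)/(-2 + 13) + 30030) = 6957/(6/11 + 30030) = 6957/(330336/11) = 6957*(11/330336) = 8503/36704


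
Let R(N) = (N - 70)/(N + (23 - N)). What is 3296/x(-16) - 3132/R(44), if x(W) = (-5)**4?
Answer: 22554098/8125 ≈ 2775.9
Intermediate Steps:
x(W) = 625
R(N) = -70/23 + N/23 (R(N) = (-70 + N)/23 = (-70 + N)*(1/23) = -70/23 + N/23)
3296/x(-16) - 3132/R(44) = 3296/625 - 3132/(-70/23 + (1/23)*44) = 3296*(1/625) - 3132/(-70/23 + 44/23) = 3296/625 - 3132/(-26/23) = 3296/625 - 3132*(-23/26) = 3296/625 + 36018/13 = 22554098/8125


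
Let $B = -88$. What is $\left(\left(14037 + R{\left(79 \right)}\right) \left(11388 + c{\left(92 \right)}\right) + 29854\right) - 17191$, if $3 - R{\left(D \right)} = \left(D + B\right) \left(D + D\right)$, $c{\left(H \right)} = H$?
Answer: $177516423$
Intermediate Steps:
$R{\left(D \right)} = 3 - 2 D \left(-88 + D\right)$ ($R{\left(D \right)} = 3 - \left(D - 88\right) \left(D + D\right) = 3 - \left(-88 + D\right) 2 D = 3 - 2 D \left(-88 + D\right)$)
$\left(\left(14037 + R{\left(79 \right)}\right) \left(11388 + c{\left(92 \right)}\right) + 29854\right) - 17191 = \left(\left(14037 + \left(3 - 2 \cdot 79^{2} + 176 \cdot 79\right)\right) \left(11388 + 92\right) + 29854\right) - 17191 = \left(\left(14037 + \left(3 - 12482 + 13904\right)\right) 11480 + 29854\right) - 17191 = \left(\left(14037 + 1425\right) 11480 + 29854\right) - 17191 = \left(15462 \cdot 11480 + 29854\right) - 17191 = \left(177503760 + 29854\right) - 17191 = 177533614 - 17191 = 177516423$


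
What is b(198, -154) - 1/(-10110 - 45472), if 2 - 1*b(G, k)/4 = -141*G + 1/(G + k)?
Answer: 68281319789/611402 ≈ 1.1168e+5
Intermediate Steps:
b(G, k) = 8 - 4/(G + k) + 564*G (b(G, k) = 8 - 4*(-141*G + 1/(G + k)) = 8 - 4*(1/(G + k) - 141*G) = 8 + (-4/(G + k) + 564*G) = 8 - 4/(G + k) + 564*G)
b(198, -154) - 1/(-10110 - 45472) = 4*(-1 + 2*198 + 2*(-154) + 141*198² + 141*198*(-154))/(198 - 154) - 1/(-10110 - 45472) = 4*(-1 + 396 - 308 + 141*39204 - 4299372)/44 - 1/(-55582) = 4*(1/44)*(-1 + 396 - 308 + 5527764 - 4299372) - 1*(-1/55582) = 4*(1/44)*1228479 + 1/55582 = 1228479/11 + 1/55582 = 68281319789/611402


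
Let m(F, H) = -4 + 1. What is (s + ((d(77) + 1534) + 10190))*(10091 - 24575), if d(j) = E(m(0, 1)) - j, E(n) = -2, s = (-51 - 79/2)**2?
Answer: -287293761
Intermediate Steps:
s = 32761/4 (s = (-51 - 79*1/2)**2 = (-51 - 79/2)**2 = (-181/2)**2 = 32761/4 ≈ 8190.3)
m(F, H) = -3
d(j) = -2 - j
(s + ((d(77) + 1534) + 10190))*(10091 - 24575) = (32761/4 + (((-2 - 1*77) + 1534) + 10190))*(10091 - 24575) = (32761/4 + (((-2 - 77) + 1534) + 10190))*(-14484) = (32761/4 + ((-79 + 1534) + 10190))*(-14484) = (32761/4 + (1455 + 10190))*(-14484) = (32761/4 + 11645)*(-14484) = (79341/4)*(-14484) = -287293761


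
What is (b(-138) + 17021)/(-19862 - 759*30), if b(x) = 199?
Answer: -4305/10658 ≈ -0.40392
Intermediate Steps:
(b(-138) + 17021)/(-19862 - 759*30) = (199 + 17021)/(-19862 - 759*30) = 17220/(-19862 - 22770) = 17220/(-42632) = 17220*(-1/42632) = -4305/10658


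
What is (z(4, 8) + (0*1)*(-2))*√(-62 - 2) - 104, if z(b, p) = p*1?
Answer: -104 + 64*I ≈ -104.0 + 64.0*I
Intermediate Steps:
z(b, p) = p
(z(4, 8) + (0*1)*(-2))*√(-62 - 2) - 104 = (8 + (0*1)*(-2))*√(-62 - 2) - 104 = (8 + 0*(-2))*√(-64) - 104 = (8 + 0)*(8*I) - 104 = 8*(8*I) - 104 = 64*I - 104 = -104 + 64*I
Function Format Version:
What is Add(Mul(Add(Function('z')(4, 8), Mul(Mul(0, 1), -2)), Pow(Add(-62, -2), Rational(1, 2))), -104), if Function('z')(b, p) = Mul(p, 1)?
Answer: Add(-104, Mul(64, I)) ≈ Add(-104.00, Mul(64.000, I))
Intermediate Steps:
Function('z')(b, p) = p
Add(Mul(Add(Function('z')(4, 8), Mul(Mul(0, 1), -2)), Pow(Add(-62, -2), Rational(1, 2))), -104) = Add(Mul(Add(8, Mul(Mul(0, 1), -2)), Pow(Add(-62, -2), Rational(1, 2))), -104) = Add(Mul(Add(8, Mul(0, -2)), Pow(-64, Rational(1, 2))), -104) = Add(Mul(Add(8, 0), Mul(8, I)), -104) = Add(Mul(8, Mul(8, I)), -104) = Add(Mul(64, I), -104) = Add(-104, Mul(64, I))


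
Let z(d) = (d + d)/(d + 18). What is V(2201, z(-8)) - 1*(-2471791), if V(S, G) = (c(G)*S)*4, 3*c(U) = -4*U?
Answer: 37358593/15 ≈ 2.4906e+6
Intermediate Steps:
z(d) = 2*d/(18 + d) (z(d) = (2*d)/(18 + d) = 2*d/(18 + d))
c(U) = -4*U/3 (c(U) = (-4*U)/3 = -4*U/3)
V(S, G) = -16*G*S/3 (V(S, G) = ((-4*G/3)*S)*4 = -4*G*S/3*4 = -16*G*S/3)
V(2201, z(-8)) - 1*(-2471791) = -16/3*2*(-8)/(18 - 8)*2201 - 1*(-2471791) = -16/3*2*(-8)/10*2201 + 2471791 = -16/3*2*(-8)*(⅒)*2201 + 2471791 = -16/3*(-8/5)*2201 + 2471791 = 281728/15 + 2471791 = 37358593/15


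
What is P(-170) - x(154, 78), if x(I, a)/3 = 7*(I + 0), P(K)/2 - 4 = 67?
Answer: -3092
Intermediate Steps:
P(K) = 142 (P(K) = 8 + 2*67 = 8 + 134 = 142)
x(I, a) = 21*I (x(I, a) = 3*(7*(I + 0)) = 3*(7*I) = 21*I)
P(-170) - x(154, 78) = 142 - 21*154 = 142 - 1*3234 = 142 - 3234 = -3092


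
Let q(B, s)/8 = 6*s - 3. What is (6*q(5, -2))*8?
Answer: -5760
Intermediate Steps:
q(B, s) = -24 + 48*s (q(B, s) = 8*(6*s - 3) = 8*(-3 + 6*s) = -24 + 48*s)
(6*q(5, -2))*8 = (6*(-24 + 48*(-2)))*8 = (6*(-24 - 96))*8 = (6*(-120))*8 = -720*8 = -5760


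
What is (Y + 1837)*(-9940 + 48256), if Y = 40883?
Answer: 1636859520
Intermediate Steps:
(Y + 1837)*(-9940 + 48256) = (40883 + 1837)*(-9940 + 48256) = 42720*38316 = 1636859520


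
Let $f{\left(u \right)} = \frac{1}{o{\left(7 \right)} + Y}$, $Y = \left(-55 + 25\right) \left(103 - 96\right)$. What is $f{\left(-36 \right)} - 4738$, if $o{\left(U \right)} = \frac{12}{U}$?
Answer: $- \frac{6908011}{1458} \approx -4738.0$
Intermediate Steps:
$Y = -210$ ($Y = \left(-30\right) 7 = -210$)
$f{\left(u \right)} = - \frac{7}{1458}$ ($f{\left(u \right)} = \frac{1}{\frac{12}{7} - 210} = \frac{1}{- \frac{1458}{7}} = - \frac{7}{1458}$)
$f{\left(-36 \right)} - 4738 = - \frac{7}{1458} - 4738 = - \frac{6908011}{1458}$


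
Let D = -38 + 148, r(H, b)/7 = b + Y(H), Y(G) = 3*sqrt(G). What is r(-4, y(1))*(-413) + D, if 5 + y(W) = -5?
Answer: 29020 - 17346*I ≈ 29020.0 - 17346.0*I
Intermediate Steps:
y(W) = -10 (y(W) = -5 - 5 = -10)
r(H, b) = 7*b + 21*sqrt(H) (r(H, b) = 7*(b + 3*sqrt(H)) = 7*b + 21*sqrt(H))
D = 110
r(-4, y(1))*(-413) + D = (7*(-10) + 21*sqrt(-4))*(-413) + 110 = (-70 + 21*(2*I))*(-413) + 110 = (-70 + 42*I)*(-413) + 110 = (28910 - 17346*I) + 110 = 29020 - 17346*I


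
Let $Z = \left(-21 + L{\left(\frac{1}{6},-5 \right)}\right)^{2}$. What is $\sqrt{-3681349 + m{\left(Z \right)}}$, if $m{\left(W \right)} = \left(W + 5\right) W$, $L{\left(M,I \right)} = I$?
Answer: $i \sqrt{3220993} \approx 1794.7 i$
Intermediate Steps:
$Z = 676$ ($Z = \left(-21 - 5\right)^{2} = \left(-26\right)^{2} = 676$)
$m{\left(W \right)} = W \left(5 + W\right)$ ($m{\left(W \right)} = \left(5 + W\right) W = W \left(5 + W\right)$)
$\sqrt{-3681349 + m{\left(Z \right)}} = \sqrt{-3681349 + 676 \left(5 + 676\right)} = \sqrt{-3681349 + 676 \cdot 681} = \sqrt{-3681349 + 460356} = \sqrt{-3220993} = i \sqrt{3220993}$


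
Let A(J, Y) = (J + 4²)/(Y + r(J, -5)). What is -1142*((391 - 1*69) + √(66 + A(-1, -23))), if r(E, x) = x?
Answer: -367724 - 571*√12831/7 ≈ -3.7696e+5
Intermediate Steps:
A(J, Y) = (16 + J)/(-5 + Y) (A(J, Y) = (J + 4²)/(Y - 5) = (J + 16)/(-5 + Y) = (16 + J)/(-5 + Y))
-1142*((391 - 1*69) + √(66 + A(-1, -23))) = -1142*((391 - 1*69) + √(66 + (16 - 1)/(-5 - 23))) = -1142*((391 - 69) + √(66 + 15/(-28))) = -1142*(322 + √(66 - 1/28*15)) = -1142*(322 + √(66 - 15/28)) = -1142*(322 + √(1833/28)) = -1142*(322 + √12831/14) = -367724 - 571*√12831/7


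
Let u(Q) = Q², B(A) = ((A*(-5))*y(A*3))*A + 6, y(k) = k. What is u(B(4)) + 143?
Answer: 910259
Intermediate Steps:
B(A) = 6 - 15*A³ (B(A) = ((A*(-5))*(A*3))*A + 6 = ((-5*A)*(3*A))*A + 6 = (-15*A²)*A + 6 = -15*A³ + 6 = 6 - 15*A³)
u(B(4)) + 143 = (6 - 15*4³)² + 143 = (6 - 15*64)² + 143 = (6 - 960)² + 143 = (-954)² + 143 = 910116 + 143 = 910259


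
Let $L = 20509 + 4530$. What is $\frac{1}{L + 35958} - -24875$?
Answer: $\frac{1517300376}{60997} \approx 24875.0$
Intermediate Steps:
$L = 25039$
$\frac{1}{L + 35958} - -24875 = \frac{1}{25039 + 35958} - -24875 = \frac{1}{60997} + 24875 = \frac{1517300376}{60997}$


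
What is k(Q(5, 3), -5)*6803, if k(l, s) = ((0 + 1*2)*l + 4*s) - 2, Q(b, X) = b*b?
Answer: 190484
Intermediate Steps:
Q(b, X) = b**2
k(l, s) = -2 + 2*l + 4*s (k(l, s) = ((0 + 2)*l + 4*s) - 2 = (2*l + 4*s) - 2 = -2 + 2*l + 4*s)
k(Q(5, 3), -5)*6803 = (-2 + 2*5**2 + 4*(-5))*6803 = (-2 + 2*25 - 20)*6803 = (-2 + 50 - 20)*6803 = 28*6803 = 190484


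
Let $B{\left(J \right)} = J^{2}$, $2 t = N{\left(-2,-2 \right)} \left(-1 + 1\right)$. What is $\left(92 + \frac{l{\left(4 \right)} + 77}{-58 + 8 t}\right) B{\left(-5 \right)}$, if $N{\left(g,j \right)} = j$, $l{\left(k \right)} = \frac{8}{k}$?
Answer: $\frac{131425}{58} \approx 2265.9$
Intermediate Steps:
$t = 0$ ($t = \frac{\left(-2\right) \left(-1 + 1\right)}{2} = \frac{\left(-2\right) 0}{2} = \frac{1}{2} \cdot 0 = 0$)
$\left(92 + \frac{l{\left(4 \right)} + 77}{-58 + 8 t}\right) B{\left(-5 \right)} = \left(92 + \frac{\frac{8}{4} + 77}{-58 + 8 \cdot 0}\right) \left(-5\right)^{2} = \left(92 + \frac{8 \cdot \frac{1}{4} + 77}{-58 + 0}\right) 25 = \left(92 + \frac{2 + 77}{-58}\right) 25 = \left(92 + 79 \left(- \frac{1}{58}\right)\right) 25 = \left(92 - \frac{79}{58}\right) 25 = \frac{5257}{58} \cdot 25 = \frac{131425}{58}$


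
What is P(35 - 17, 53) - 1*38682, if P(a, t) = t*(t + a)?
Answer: -34919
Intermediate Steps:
P(a, t) = t*(a + t)
P(35 - 17, 53) - 1*38682 = 53*((35 - 17) + 53) - 1*38682 = 53*(18 + 53) - 38682 = 53*71 - 38682 = 3763 - 38682 = -34919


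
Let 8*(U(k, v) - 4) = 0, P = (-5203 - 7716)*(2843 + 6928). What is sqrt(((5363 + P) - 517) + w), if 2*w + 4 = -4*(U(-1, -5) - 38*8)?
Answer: I*sqrt(126226105) ≈ 11235.0*I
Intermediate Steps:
P = -126231549 (P = -12919*9771 = -126231549)
U(k, v) = 4 (U(k, v) = 4 + (1/8)*0 = 4 + 0 = 4)
w = 598 (w = -2 + (-4*(4 - 38*8))/2 = -2 + (-4*(4 - 304))/2 = -2 + (-4*(-300))/2 = -2 + (1/2)*1200 = -2 + 600 = 598)
sqrt(((5363 + P) - 517) + w) = sqrt(((5363 - 126231549) - 517) + 598) = sqrt((-126226186 - 517) + 598) = sqrt(-126226703 + 598) = sqrt(-126226105) = I*sqrt(126226105)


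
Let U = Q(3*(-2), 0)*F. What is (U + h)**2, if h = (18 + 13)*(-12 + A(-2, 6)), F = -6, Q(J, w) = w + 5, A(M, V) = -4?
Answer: 276676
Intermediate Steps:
Q(J, w) = 5 + w
U = -30 (U = (5 + 0)*(-6) = 5*(-6) = -30)
h = -496 (h = (18 + 13)*(-12 - 4) = 31*(-16) = -496)
(U + h)**2 = (-30 - 496)**2 = (-526)**2 = 276676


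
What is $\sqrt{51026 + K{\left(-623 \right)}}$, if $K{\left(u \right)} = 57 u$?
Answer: $\sqrt{15515} \approx 124.56$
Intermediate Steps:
$\sqrt{51026 + K{\left(-623 \right)}} = \sqrt{51026 + 57 \left(-623\right)} = \sqrt{51026 - 35511} = \sqrt{15515}$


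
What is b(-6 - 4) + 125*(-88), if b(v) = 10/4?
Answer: -21995/2 ≈ -10998.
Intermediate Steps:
b(v) = 5/2 (b(v) = 10*(1/4) = 5/2)
b(-6 - 4) + 125*(-88) = 5/2 + 125*(-88) = 5/2 - 11000 = -21995/2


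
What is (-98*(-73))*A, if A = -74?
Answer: -529396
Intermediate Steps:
(-98*(-73))*A = -98*(-73)*(-74) = 7154*(-74) = -529396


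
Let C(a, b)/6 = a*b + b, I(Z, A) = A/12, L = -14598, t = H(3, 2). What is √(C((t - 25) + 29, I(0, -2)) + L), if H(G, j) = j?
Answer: I*√14605 ≈ 120.85*I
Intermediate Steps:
t = 2
I(Z, A) = A/12 (I(Z, A) = A*(1/12) = A/12)
C(a, b) = 6*b + 6*a*b (C(a, b) = 6*(a*b + b) = 6*(b + a*b) = 6*b + 6*a*b)
√(C((t - 25) + 29, I(0, -2)) + L) = √(6*((1/12)*(-2))*(1 + ((2 - 25) + 29)) - 14598) = √(6*(-⅙)*(1 + (-23 + 29)) - 14598) = √(6*(-⅙)*(1 + 6) - 14598) = √(6*(-⅙)*7 - 14598) = √(-7 - 14598) = √(-14605) = I*√14605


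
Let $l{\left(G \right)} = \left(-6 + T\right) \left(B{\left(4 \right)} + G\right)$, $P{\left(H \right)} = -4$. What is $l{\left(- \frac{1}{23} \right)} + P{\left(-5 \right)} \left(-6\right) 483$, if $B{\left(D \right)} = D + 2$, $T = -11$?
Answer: $\frac{264287}{23} \approx 11491.0$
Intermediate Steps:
$B{\left(D \right)} = 2 + D$
$l{\left(G \right)} = -102 - 17 G$ ($l{\left(G \right)} = \left(-6 - 11\right) \left(\left(2 + 4\right) + G\right) = - 17 \left(6 + G\right) = -102 - 17 G$)
$l{\left(- \frac{1}{23} \right)} + P{\left(-5 \right)} \left(-6\right) 483 = \left(-102 - 17 \left(- \frac{1}{23}\right)\right) + \left(-4\right) \left(-6\right) 483 = \left(-102 - 17 \left(\left(-1\right) \frac{1}{23}\right)\right) + 24 \cdot 483 = \left(-102 - - \frac{17}{23}\right) + 11592 = \left(-102 + \frac{17}{23}\right) + 11592 = - \frac{2329}{23} + 11592 = \frac{264287}{23}$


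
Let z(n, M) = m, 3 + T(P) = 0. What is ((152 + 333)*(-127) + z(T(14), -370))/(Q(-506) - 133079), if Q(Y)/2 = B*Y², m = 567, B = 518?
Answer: -61028/265120217 ≈ -0.00023019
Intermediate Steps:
Q(Y) = 1036*Y² (Q(Y) = 2*(518*Y²) = 1036*Y²)
T(P) = -3 (T(P) = -3 + 0 = -3)
z(n, M) = 567
((152 + 333)*(-127) + z(T(14), -370))/(Q(-506) - 133079) = ((152 + 333)*(-127) + 567)/(1036*(-506)² - 133079) = (485*(-127) + 567)/(1036*256036 - 133079) = (-61595 + 567)/(265253296 - 133079) = -61028/265120217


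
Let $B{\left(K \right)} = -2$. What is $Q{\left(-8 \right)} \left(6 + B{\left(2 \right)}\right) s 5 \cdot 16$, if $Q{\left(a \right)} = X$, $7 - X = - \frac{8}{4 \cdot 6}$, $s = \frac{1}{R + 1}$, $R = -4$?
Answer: $- \frac{7040}{9} \approx -782.22$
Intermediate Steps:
$s = - \frac{1}{3}$ ($s = \frac{1}{-4 + 1} = \frac{1}{-3} = - \frac{1}{3} \approx -0.33333$)
$X = \frac{22}{3}$ ($X = 7 - - \frac{8}{4 \cdot 6} = 7 - - \frac{8}{24} = 7 - \left(-8\right) \frac{1}{24} = 7 - - \frac{1}{3} = 7 + \frac{1}{3} = \frac{22}{3} \approx 7.3333$)
$Q{\left(a \right)} = \frac{22}{3}$
$Q{\left(-8 \right)} \left(6 + B{\left(2 \right)}\right) s 5 \cdot 16 = \frac{22 \left(6 - 2\right) \left(\left(- \frac{1}{3}\right) 5\right)}{3} \cdot 16 = \frac{22 \cdot 4 \left(- \frac{5}{3}\right)}{3} \cdot 16 = \frac{22}{3} \left(- \frac{20}{3}\right) 16 = \left(- \frac{440}{9}\right) 16 = - \frac{7040}{9}$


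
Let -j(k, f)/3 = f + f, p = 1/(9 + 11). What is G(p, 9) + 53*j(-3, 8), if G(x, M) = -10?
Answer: -2554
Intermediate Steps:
p = 1/20 ≈ 0.050000
j(k, f) = -6*f (j(k, f) = -3*(f + f) = -6*f)
G(p, 9) + 53*j(-3, 8) = -10 + 53*(-6*8) = -10 + 53*(-48) = -10 - 2544 = -2554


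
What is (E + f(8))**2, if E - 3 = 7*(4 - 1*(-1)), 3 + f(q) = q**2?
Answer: 9801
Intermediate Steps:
f(q) = -3 + q**2
E = 38 (E = 3 + 7*(4 - 1*(-1)) = 3 + 7*(4 + 1) = 3 + 7*5 = 3 + 35 = 38)
(E + f(8))**2 = (38 + (-3 + 8**2))**2 = (38 + (-3 + 64))**2 = (38 + 61)**2 = 99**2 = 9801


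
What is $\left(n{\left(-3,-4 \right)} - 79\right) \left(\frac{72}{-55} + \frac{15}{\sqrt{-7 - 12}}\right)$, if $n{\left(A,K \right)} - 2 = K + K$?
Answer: $\frac{1224}{11} + \frac{1275 i \sqrt{19}}{19} \approx 111.27 + 292.5 i$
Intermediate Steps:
$n{\left(A,K \right)} = 2 + 2 K$ ($n{\left(A,K \right)} = 2 + \left(K + K\right) = 2 + 2 K$)
$\left(n{\left(-3,-4 \right)} - 79\right) \left(\frac{72}{-55} + \frac{15}{\sqrt{-7 - 12}}\right) = \left(\left(2 + 2 \left(-4\right)\right) - 79\right) \left(\frac{72}{-55} + \frac{15}{\sqrt{-7 - 12}}\right) = \left(\left(2 - 8\right) - 79\right) \left(72 \left(- \frac{1}{55}\right) + \frac{15}{\sqrt{-19}}\right) = \left(-6 - 79\right) \left(- \frac{72}{55} + \frac{15}{i \sqrt{19}}\right) = - 85 \left(- \frac{72}{55} + 15 \left(- \frac{i \sqrt{19}}{19}\right)\right) = - 85 \left(- \frac{72}{55} - \frac{15 i \sqrt{19}}{19}\right) = \frac{1224}{11} + \frac{1275 i \sqrt{19}}{19}$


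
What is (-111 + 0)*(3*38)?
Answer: -12654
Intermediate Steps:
(-111 + 0)*(3*38) = -111*114 = -12654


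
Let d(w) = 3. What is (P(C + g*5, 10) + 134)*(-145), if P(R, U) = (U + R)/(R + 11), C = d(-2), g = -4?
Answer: -117595/6 ≈ -19599.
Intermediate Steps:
C = 3
P(R, U) = (R + U)/(11 + R)
(P(C + g*5, 10) + 134)*(-145) = (((3 - 4*5) + 10)/(11 + (3 - 4*5)) + 134)*(-145) = (((3 - 20) + 10)/(11 + (3 - 20)) + 134)*(-145) = ((-17 + 10)/(11 - 17) + 134)*(-145) = (-7/(-6) + 134)*(-145) = (-1/6*(-7) + 134)*(-145) = (7/6 + 134)*(-145) = (811/6)*(-145) = -117595/6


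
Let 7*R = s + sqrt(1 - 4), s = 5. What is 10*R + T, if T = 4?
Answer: 78/7 + 10*I*sqrt(3)/7 ≈ 11.143 + 2.4744*I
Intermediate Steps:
R = 5/7 + I*sqrt(3)/7 (R = (5 + sqrt(1 - 4))/7 = (5 + sqrt(-3))/7 = (5 + I*sqrt(3))/7 = 5/7 + I*sqrt(3)/7 ≈ 0.71429 + 0.24744*I)
10*R + T = 10*(5/7 + I*sqrt(3)/7) + 4 = (50/7 + 10*I*sqrt(3)/7) + 4 = 78/7 + 10*I*sqrt(3)/7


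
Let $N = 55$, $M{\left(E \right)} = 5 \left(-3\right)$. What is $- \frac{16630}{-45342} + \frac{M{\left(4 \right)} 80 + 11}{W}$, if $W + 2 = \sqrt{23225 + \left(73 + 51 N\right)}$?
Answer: $\frac{163101547}{591690429} - \frac{1189 \sqrt{26103}}{26099} \approx -7.0848$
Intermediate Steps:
$M{\left(E \right)} = -15$
$W = -2 + \sqrt{26103}$ ($W = -2 + \sqrt{23225 + \left(73 + 51 \cdot 55\right)} = -2 + \sqrt{23225 + \left(73 + 2805\right)} = -2 + \sqrt{23225 + 2878} = -2 + \sqrt{26103} \approx 159.56$)
$- \frac{16630}{-45342} + \frac{M{\left(4 \right)} 80 + 11}{W} = - \frac{16630}{-45342} + \frac{\left(-15\right) 80 + 11}{-2 + \sqrt{26103}} = \left(-16630\right) \left(- \frac{1}{45342}\right) + \frac{-1200 + 11}{-2 + \sqrt{26103}} = \frac{8315}{22671} - \frac{1189}{-2 + \sqrt{26103}}$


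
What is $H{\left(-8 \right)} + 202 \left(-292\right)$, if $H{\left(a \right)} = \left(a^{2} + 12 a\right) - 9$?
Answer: $-59025$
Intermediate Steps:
$H{\left(a \right)} = -9 + a^{2} + 12 a$
$H{\left(-8 \right)} + 202 \left(-292\right) = \left(-9 + \left(-8\right)^{2} + 12 \left(-8\right)\right) + 202 \left(-292\right) = \left(-9 + 64 - 96\right) - 58984 = -41 - 58984 = -59025$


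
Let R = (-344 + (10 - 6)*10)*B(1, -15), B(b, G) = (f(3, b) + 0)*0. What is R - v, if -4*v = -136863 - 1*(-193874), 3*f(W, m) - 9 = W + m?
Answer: 57011/4 ≈ 14253.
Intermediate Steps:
f(W, m) = 3 + W/3 + m/3 (f(W, m) = 3 + (W + m)/3 = 3 + (W/3 + m/3) = 3 + W/3 + m/3)
v = -57011/4 (v = -(-136863 - 1*(-193874))/4 = -(-136863 + 193874)/4 = -¼*57011 = -57011/4 ≈ -14253.)
B(b, G) = 0 (B(b, G) = ((3 + (⅓)*3 + b/3) + 0)*0 = ((3 + 1 + b/3) + 0)*0 = ((4 + b/3) + 0)*0 = (4 + b/3)*0 = 0)
R = 0 (R = (-344 + (10 - 6)*10)*0 = (-344 + 4*10)*0 = (-344 + 40)*0 = -304*0 = 0)
R - v = 0 - 1*(-57011/4) = 0 + 57011/4 = 57011/4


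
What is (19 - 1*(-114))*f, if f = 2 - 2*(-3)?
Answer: 1064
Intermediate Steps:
f = 8 (f = 2 + 6 = 8)
(19 - 1*(-114))*f = (19 - 1*(-114))*8 = (19 + 114)*8 = 133*8 = 1064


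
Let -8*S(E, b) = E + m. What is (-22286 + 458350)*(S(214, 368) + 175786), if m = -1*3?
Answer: 76642445116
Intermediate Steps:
m = -3
S(E, b) = 3/8 - E/8 (S(E, b) = -(E - 3)/8 = -(-3 + E)/8 = 3/8 - E/8)
(-22286 + 458350)*(S(214, 368) + 175786) = (-22286 + 458350)*((3/8 - 1/8*214) + 175786) = 436064*((3/8 - 107/4) + 175786) = 436064*(-211/8 + 175786) = 436064*(1406077/8) = 76642445116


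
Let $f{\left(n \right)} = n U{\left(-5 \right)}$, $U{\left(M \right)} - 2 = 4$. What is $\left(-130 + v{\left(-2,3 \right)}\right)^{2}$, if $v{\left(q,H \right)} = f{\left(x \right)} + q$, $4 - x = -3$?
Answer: $8100$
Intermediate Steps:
$x = 7$ ($x = 4 - -3 = 4 + 3 = 7$)
$U{\left(M \right)} = 6$ ($U{\left(M \right)} = 2 + 4 = 6$)
$f{\left(n \right)} = 6 n$ ($f{\left(n \right)} = n 6 = 6 n$)
$v{\left(q,H \right)} = 42 + q$ ($v{\left(q,H \right)} = 6 \cdot 7 + q = 42 + q$)
$\left(-130 + v{\left(-2,3 \right)}\right)^{2} = \left(-130 + \left(42 - 2\right)\right)^{2} = \left(-130 + 40\right)^{2} = \left(-90\right)^{2} = 8100$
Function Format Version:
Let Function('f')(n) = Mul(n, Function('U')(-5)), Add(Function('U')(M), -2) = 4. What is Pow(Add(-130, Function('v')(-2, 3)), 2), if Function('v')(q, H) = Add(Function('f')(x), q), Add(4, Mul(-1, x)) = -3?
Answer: 8100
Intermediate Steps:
x = 7 (x = Add(4, Mul(-1, -3)) = Add(4, 3) = 7)
Function('U')(M) = 6 (Function('U')(M) = Add(2, 4) = 6)
Function('f')(n) = Mul(6, n) (Function('f')(n) = Mul(n, 6) = Mul(6, n))
Function('v')(q, H) = Add(42, q) (Function('v')(q, H) = Add(Mul(6, 7), q) = Add(42, q))
Pow(Add(-130, Function('v')(-2, 3)), 2) = Pow(Add(-130, Add(42, -2)), 2) = Pow(Add(-130, 40), 2) = Pow(-90, 2) = 8100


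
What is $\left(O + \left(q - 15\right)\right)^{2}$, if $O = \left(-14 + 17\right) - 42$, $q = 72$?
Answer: $324$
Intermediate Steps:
$O = -39$ ($O = 3 - 42 = -39$)
$\left(O + \left(q - 15\right)\right)^{2} = \left(-39 + \left(72 - 15\right)\right)^{2} = \left(-39 + 57\right)^{2} = 18^{2} = 324$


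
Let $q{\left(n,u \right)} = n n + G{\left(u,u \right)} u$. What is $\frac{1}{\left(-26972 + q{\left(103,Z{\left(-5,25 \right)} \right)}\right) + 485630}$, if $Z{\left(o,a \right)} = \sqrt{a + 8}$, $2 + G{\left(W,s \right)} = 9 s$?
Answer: $\frac{117391}{55122587491} + \frac{\sqrt{33}}{110245174982} \approx 2.1297 \cdot 10^{-6}$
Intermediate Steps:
$G{\left(W,s \right)} = -2 + 9 s$
$Z{\left(o,a \right)} = \sqrt{8 + a}$
$q{\left(n,u \right)} = n^{2} + u \left(-2 + 9 u\right)$ ($q{\left(n,u \right)} = n n + \left(-2 + 9 u\right) u = n^{2} + u \left(-2 + 9 u\right)$)
$\frac{1}{\left(-26972 + q{\left(103,Z{\left(-5,25 \right)} \right)}\right) + 485630} = \frac{1}{\left(-26972 + \left(103^{2} + \sqrt{8 + 25} \left(-2 + 9 \sqrt{8 + 25}\right)\right)\right) + 485630} = \frac{1}{\left(-26972 + \left(10609 + \sqrt{33} \left(-2 + 9 \sqrt{33}\right)\right)\right) + 485630} = \frac{1}{\left(-16363 + \sqrt{33} \left(-2 + 9 \sqrt{33}\right)\right) + 485630} = \frac{1}{469267 + \sqrt{33} \left(-2 + 9 \sqrt{33}\right)}$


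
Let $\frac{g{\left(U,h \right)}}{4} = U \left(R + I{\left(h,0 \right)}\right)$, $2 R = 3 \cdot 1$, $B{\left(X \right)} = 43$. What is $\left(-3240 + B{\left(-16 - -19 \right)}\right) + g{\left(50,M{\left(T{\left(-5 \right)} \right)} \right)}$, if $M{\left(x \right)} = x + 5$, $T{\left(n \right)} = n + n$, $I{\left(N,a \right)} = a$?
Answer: $-2897$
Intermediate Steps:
$T{\left(n \right)} = 2 n$
$R = \frac{3}{2}$ ($R = \frac{3 \cdot 1}{2} = \frac{1}{2} \cdot 3 = \frac{3}{2} \approx 1.5$)
$M{\left(x \right)} = 5 + x$
$g{\left(U,h \right)} = 6 U$ ($g{\left(U,h \right)} = 4 U \left(\frac{3}{2} + 0\right) = 4 U \frac{3}{2} = 4 \frac{3 U}{2} = 6 U$)
$\left(-3240 + B{\left(-16 - -19 \right)}\right) + g{\left(50,M{\left(T{\left(-5 \right)} \right)} \right)} = \left(-3240 + 43\right) + 6 \cdot 50 = -3197 + 300 = -2897$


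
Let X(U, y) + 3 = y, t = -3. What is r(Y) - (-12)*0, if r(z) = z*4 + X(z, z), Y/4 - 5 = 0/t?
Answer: 97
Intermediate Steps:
X(U, y) = -3 + y
Y = 20 (Y = 20 + 4*(0/(-3)) = 20 + 4*(0*(-⅓)) = 20 + 4*0 = 20 + 0 = 20)
r(z) = -3 + 5*z (r(z) = z*4 + (-3 + z) = 4*z + (-3 + z) = -3 + 5*z)
r(Y) - (-12)*0 = (-3 + 5*20) - (-12)*0 = (-3 + 100) - 1*0 = 97 + 0 = 97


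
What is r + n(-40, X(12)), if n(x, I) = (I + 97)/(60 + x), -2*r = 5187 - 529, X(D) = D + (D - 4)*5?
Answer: -46431/20 ≈ -2321.6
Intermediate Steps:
X(D) = -20 + 6*D (X(D) = D + (-4 + D)*5 = D + (-20 + 5*D) = -20 + 6*D)
r = -2329 (r = -(5187 - 529)/2 = -½*4658 = -2329)
n(x, I) = (97 + I)/(60 + x)
r + n(-40, X(12)) = -2329 + (97 + (-20 + 6*12))/(60 - 40) = -2329 + (97 + (-20 + 72))/20 = -2329 + (97 + 52)/20 = -2329 + (1/20)*149 = -2329 + 149/20 = -46431/20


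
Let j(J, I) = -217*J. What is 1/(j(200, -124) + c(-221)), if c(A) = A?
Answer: -1/43621 ≈ -2.2925e-5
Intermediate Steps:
1/(j(200, -124) + c(-221)) = 1/(-217*200 - 221) = 1/(-43400 - 221) = 1/(-43621) = -1/43621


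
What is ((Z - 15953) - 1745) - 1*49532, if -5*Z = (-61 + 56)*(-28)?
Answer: -67258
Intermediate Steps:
Z = -28 (Z = -(-61 + 56)*(-28)/5 = -(-1)*(-28) = -⅕*140 = -28)
((Z - 15953) - 1745) - 1*49532 = ((-28 - 15953) - 1745) - 1*49532 = (-15981 - 1745) - 49532 = -17726 - 49532 = -67258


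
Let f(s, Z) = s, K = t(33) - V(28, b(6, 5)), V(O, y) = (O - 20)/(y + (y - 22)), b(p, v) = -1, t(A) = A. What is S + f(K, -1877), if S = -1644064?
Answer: -4932092/3 ≈ -1.6440e+6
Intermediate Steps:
V(O, y) = (-20 + O)/(-22 + 2*y) (V(O, y) = (-20 + O)/(y + (-22 + y)) = (-20 + O)/(-22 + 2*y))
K = 100/3 (K = 33 - (-20 + 28)/(2*(-11 - 1)) = 33 - 8/(2*(-12)) = 33 - (-1)*8/(2*12) = 33 - 1*(-⅓) = 33 + ⅓ = 100/3 ≈ 33.333)
S + f(K, -1877) = -1644064 + 100/3 = -4932092/3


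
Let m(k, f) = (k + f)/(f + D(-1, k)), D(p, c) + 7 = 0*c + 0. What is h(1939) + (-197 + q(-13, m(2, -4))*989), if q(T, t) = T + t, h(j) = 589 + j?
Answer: -113808/11 ≈ -10346.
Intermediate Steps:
D(p, c) = -7 (D(p, c) = -7 + (0*c + 0) = -7 + (0 + 0) = -7 + 0 = -7)
m(k, f) = (f + k)/(-7 + f) (m(k, f) = (k + f)/(f - 7) = (f + k)/(-7 + f))
h(1939) + (-197 + q(-13, m(2, -4))*989) = (589 + 1939) + (-197 + (-13 + (-4 + 2)/(-7 - 4))*989) = 2528 + (-197 + (-13 - 2/(-11))*989) = 2528 + (-197 + (-13 - 1/11*(-2))*989) = 2528 + (-197 + (-13 + 2/11)*989) = 2528 + (-197 - 141/11*989) = 2528 + (-197 - 139449/11) = 2528 - 141616/11 = -113808/11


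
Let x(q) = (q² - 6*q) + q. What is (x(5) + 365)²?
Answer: 133225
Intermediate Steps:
x(q) = q² - 5*q
(x(5) + 365)² = (5*(-5 + 5) + 365)² = (5*0 + 365)² = (0 + 365)² = 365² = 133225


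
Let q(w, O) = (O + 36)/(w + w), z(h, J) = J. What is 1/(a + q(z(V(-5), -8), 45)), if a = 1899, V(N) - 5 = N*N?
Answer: 16/30303 ≈ 0.00052800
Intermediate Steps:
V(N) = 5 + N² (V(N) = 5 + N*N = 5 + N²)
q(w, O) = (36 + O)/(2*w) (q(w, O) = (36 + O)/((2*w)) = (36 + O)*(1/(2*w)) = (36 + O)/(2*w))
1/(a + q(z(V(-5), -8), 45)) = 1/(1899 + (½)*(36 + 45)/(-8)) = 1/(1899 + (½)*(-⅛)*81) = 1/(1899 - 81/16) = 1/(30303/16) = 16/30303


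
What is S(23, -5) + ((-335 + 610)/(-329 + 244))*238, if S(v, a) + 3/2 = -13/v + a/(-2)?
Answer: -17700/23 ≈ -769.57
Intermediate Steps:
S(v, a) = -3/2 - 13/v - a/2 (S(v, a) = -3/2 + (-13/v + a/(-2)) = -3/2 + (-13/v + a*(-½)) = -3/2 + (-13/v - a/2) = -3/2 - 13/v - a/2)
S(23, -5) + ((-335 + 610)/(-329 + 244))*238 = (½)*(-26 - 1*23*(3 - 5))/23 + ((-335 + 610)/(-329 + 244))*238 = (½)*(1/23)*(-26 - 1*23*(-2)) + (275/(-85))*238 = (½)*(1/23)*(-26 + 46) + (275*(-1/85))*238 = (½)*(1/23)*20 - 55/17*238 = 10/23 - 770 = -17700/23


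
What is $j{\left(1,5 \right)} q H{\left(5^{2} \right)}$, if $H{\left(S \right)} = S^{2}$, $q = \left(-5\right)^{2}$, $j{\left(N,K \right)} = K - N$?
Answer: $62500$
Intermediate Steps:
$q = 25$
$j{\left(1,5 \right)} q H{\left(5^{2} \right)} = \left(5 - 1\right) 25 \left(5^{2}\right)^{2} = \left(5 - 1\right) 25 \cdot 25^{2} = 4 \cdot 25 \cdot 625 = 100 \cdot 625 = 62500$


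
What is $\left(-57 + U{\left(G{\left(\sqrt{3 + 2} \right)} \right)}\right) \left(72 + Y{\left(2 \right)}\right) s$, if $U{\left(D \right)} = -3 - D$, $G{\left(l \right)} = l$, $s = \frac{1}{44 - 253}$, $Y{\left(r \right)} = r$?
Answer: $\frac{4440}{209} + \frac{74 \sqrt{5}}{209} \approx 22.036$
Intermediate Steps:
$s = - \frac{1}{209}$ ($s = \frac{1}{-209} = - \frac{1}{209} \approx -0.0047847$)
$\left(-57 + U{\left(G{\left(\sqrt{3 + 2} \right)} \right)}\right) \left(72 + Y{\left(2 \right)}\right) s = \left(-57 - \left(3 + \sqrt{3 + 2}\right)\right) \left(72 + 2\right) \left(- \frac{1}{209}\right) = \left(-57 - \left(3 + \sqrt{5}\right)\right) 74 \left(- \frac{1}{209}\right) = \left(-60 - \sqrt{5}\right) 74 \left(- \frac{1}{209}\right) = \left(-4440 - 74 \sqrt{5}\right) \left(- \frac{1}{209}\right) = \frac{4440}{209} + \frac{74 \sqrt{5}}{209}$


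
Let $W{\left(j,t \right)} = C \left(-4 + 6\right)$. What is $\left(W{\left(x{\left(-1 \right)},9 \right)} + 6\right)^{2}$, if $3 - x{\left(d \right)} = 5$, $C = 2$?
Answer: $100$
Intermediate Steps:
$x{\left(d \right)} = -2$ ($x{\left(d \right)} = 3 - 5 = -2$)
$W{\left(j,t \right)} = 4$ ($W{\left(j,t \right)} = 2 \left(-4 + 6\right) = 2 \cdot 2 = 4$)
$\left(W{\left(x{\left(-1 \right)},9 \right)} + 6\right)^{2} = \left(4 + 6\right)^{2} = 10^{2} = 100$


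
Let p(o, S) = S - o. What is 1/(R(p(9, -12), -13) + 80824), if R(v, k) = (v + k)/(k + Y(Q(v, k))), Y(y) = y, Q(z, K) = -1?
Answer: 7/565785 ≈ 1.2372e-5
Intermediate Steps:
R(v, k) = (k + v)/(-1 + k) (R(v, k) = (v + k)/(k - 1) = (k + v)/(-1 + k))
1/(R(p(9, -12), -13) + 80824) = 1/((-13 + (-12 - 1*9))/(-1 - 13) + 80824) = 1/((-13 + (-12 - 9))/(-14) + 80824) = 1/(-(-13 - 21)/14 + 80824) = 1/(-1/14*(-34) + 80824) = 1/(17/7 + 80824) = 1/(565785/7) = 7/565785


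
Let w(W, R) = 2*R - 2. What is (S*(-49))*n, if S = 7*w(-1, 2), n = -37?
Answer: 25382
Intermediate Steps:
w(W, R) = -2 + 2*R
S = 14 (S = 7*(-2 + 2*2) = 7*(-2 + 4) = 7*2 = 14)
(S*(-49))*n = (14*(-49))*(-37) = -686*(-37) = 25382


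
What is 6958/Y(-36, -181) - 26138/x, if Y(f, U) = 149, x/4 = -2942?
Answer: 42888153/876716 ≈ 48.919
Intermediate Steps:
x = -11768 (x = 4*(-2942) = -11768)
6958/Y(-36, -181) - 26138/x = 6958/149 - 26138/(-11768) = 6958*(1/149) - 26138*(-1/11768) = 6958/149 + 13069/5884 = 42888153/876716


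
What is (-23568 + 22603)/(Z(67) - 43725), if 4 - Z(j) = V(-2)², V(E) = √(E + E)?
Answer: 965/43717 ≈ 0.022074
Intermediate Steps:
V(E) = √2*√E (V(E) = √(2*E) = √2*√E)
Z(j) = 8 (Z(j) = 4 - (√2*√(-2))² = 4 - (√2*(I*√2))² = 4 - (2*I)² = 4 - 1*(-4) = 4 + 4 = 8)
(-23568 + 22603)/(Z(67) - 43725) = (-23568 + 22603)/(8 - 43725) = -965/(-43717) = -965*(-1/43717) = 965/43717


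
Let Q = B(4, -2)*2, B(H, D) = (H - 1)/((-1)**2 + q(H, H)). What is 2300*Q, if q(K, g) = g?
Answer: 2760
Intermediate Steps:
B(H, D) = (-1 + H)/(1 + H) (B(H, D) = (H - 1)/((-1)**2 + H) = (-1 + H)/(1 + H))
Q = 6/5 (Q = ((-1 + 4)/(1 + 4))*2 = (3/5)*2 = 6/5 ≈ 1.2000)
2300*Q = 2300*(6/5) = 2760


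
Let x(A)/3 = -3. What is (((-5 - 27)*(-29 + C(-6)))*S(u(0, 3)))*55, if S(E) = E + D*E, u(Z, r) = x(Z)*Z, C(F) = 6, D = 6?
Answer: 0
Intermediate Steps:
x(A) = -9 (x(A) = 3*(-3) = -9)
u(Z, r) = -9*Z
S(E) = 7*E (S(E) = E + 6*E = 7*E)
(((-5 - 27)*(-29 + C(-6)))*S(u(0, 3)))*55 = (((-5 - 27)*(-29 + 6))*(7*(-9*0)))*55 = ((-32*(-23))*(7*0))*55 = (736*0)*55 = 0*55 = 0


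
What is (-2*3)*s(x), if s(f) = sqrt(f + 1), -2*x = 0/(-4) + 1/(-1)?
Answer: -3*sqrt(6) ≈ -7.3485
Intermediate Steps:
x = 1/2 (x = -(0/(-4) + 1/(-1))/2 = -(0*(-1/4) + 1*(-1))/2 = -(0 - 1)/2 = -1/2*(-1) = 1/2 ≈ 0.50000)
s(f) = sqrt(1 + f)
(-2*3)*s(x) = (-2*3)*sqrt(1 + 1/2) = -3*sqrt(6)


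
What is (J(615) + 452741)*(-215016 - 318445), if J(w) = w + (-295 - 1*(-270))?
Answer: -241834408591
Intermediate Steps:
J(w) = -25 + w (J(w) = w + (-295 + 270) = w - 25 = -25 + w)
(J(615) + 452741)*(-215016 - 318445) = ((-25 + 615) + 452741)*(-215016 - 318445) = (590 + 452741)*(-533461) = 453331*(-533461) = -241834408591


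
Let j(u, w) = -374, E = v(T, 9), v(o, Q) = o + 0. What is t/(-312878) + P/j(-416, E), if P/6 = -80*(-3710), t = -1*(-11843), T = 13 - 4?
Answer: -278588785841/58508186 ≈ -4761.5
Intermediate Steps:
T = 9
v(o, Q) = o
E = 9
t = 11843
P = 1780800 (P = 6*(-80*(-3710)) = 6*296800 = 1780800)
t/(-312878) + P/j(-416, E) = 11843/(-312878) + 1780800/(-374) = 11843*(-1/312878) + 1780800*(-1/374) = -11843/312878 - 890400/187 = -278588785841/58508186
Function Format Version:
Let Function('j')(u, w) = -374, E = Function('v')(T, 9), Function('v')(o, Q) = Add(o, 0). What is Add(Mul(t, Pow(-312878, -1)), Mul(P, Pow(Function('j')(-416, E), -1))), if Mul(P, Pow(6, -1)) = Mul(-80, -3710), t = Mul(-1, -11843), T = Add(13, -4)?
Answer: Rational(-278588785841, 58508186) ≈ -4761.5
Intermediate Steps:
T = 9
Function('v')(o, Q) = o
E = 9
t = 11843
P = 1780800 (P = Mul(6, Mul(-80, -3710)) = Mul(6, 296800) = 1780800)
Add(Mul(t, Pow(-312878, -1)), Mul(P, Pow(Function('j')(-416, E), -1))) = Add(Mul(11843, Pow(-312878, -1)), Mul(1780800, Pow(-374, -1))) = Add(Mul(11843, Rational(-1, 312878)), Mul(1780800, Rational(-1, 374))) = Add(Rational(-11843, 312878), Rational(-890400, 187)) = Rational(-278588785841, 58508186)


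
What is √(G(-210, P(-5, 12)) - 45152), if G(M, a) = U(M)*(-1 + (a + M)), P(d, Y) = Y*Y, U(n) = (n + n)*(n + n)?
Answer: 4*I*√741497 ≈ 3444.4*I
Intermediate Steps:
U(n) = 4*n² (U(n) = (2*n)*(2*n) = 4*n²)
P(d, Y) = Y²
G(M, a) = 4*M²*(-1 + M + a) (G(M, a) = (4*M²)*(-1 + (a + M)) = (4*M²)*(-1 + (M + a)) = (4*M²)*(-1 + M + a) = 4*M²*(-1 + M + a))
√(G(-210, P(-5, 12)) - 45152) = √(4*(-210)²*(-1 - 210 + 12²) - 45152) = √(4*44100*(-1 - 210 + 144) - 45152) = √(4*44100*(-67) - 45152) = √(-11818800 - 45152) = √(-11863952) = 4*I*√741497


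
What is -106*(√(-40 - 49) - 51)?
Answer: 5406 - 106*I*√89 ≈ 5406.0 - 1000.0*I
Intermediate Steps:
-106*(√(-40 - 49) - 51) = -106*(√(-89) - 51) = -106*(I*√89 - 51) = -106*(-51 + I*√89) = 5406 - 106*I*√89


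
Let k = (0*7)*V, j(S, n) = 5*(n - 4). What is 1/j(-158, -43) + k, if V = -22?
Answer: -1/235 ≈ -0.0042553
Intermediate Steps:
j(S, n) = -20 + 5*n (j(S, n) = 5*(-4 + n) = -20 + 5*n)
k = 0 (k = (0*7)*(-22) = 0*(-22) = 0)
1/j(-158, -43) + k = 1/(-20 + 5*(-43)) + 0 = 1/(-20 - 215) + 0 = 1/(-235) + 0 = -1/235 + 0 = -1/235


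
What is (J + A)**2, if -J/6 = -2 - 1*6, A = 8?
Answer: 3136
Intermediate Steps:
J = 48 (J = -6*(-2 - 1*6) = -6*(-2 - 6) = -6*(-8) = 48)
(J + A)**2 = (48 + 8)**2 = 56**2 = 3136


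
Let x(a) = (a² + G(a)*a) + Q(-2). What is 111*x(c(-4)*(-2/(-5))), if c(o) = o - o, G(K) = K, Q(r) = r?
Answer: -222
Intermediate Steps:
c(o) = 0
x(a) = -2 + 2*a² (x(a) = (a² + a*a) - 2 = (a² + a²) - 2 = 2*a² - 2 = -2 + 2*a²)
111*x(c(-4)*(-2/(-5))) = 111*(-2 + 2*(0*(-2/(-5)))²) = 111*(-2 + 2*(0*(-2*(-⅕)))²) = 111*(-2 + 2*(0*(⅖))²) = 111*(-2 + 2*0²) = 111*(-2 + 2*0) = 111*(-2 + 0) = 111*(-2) = -222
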